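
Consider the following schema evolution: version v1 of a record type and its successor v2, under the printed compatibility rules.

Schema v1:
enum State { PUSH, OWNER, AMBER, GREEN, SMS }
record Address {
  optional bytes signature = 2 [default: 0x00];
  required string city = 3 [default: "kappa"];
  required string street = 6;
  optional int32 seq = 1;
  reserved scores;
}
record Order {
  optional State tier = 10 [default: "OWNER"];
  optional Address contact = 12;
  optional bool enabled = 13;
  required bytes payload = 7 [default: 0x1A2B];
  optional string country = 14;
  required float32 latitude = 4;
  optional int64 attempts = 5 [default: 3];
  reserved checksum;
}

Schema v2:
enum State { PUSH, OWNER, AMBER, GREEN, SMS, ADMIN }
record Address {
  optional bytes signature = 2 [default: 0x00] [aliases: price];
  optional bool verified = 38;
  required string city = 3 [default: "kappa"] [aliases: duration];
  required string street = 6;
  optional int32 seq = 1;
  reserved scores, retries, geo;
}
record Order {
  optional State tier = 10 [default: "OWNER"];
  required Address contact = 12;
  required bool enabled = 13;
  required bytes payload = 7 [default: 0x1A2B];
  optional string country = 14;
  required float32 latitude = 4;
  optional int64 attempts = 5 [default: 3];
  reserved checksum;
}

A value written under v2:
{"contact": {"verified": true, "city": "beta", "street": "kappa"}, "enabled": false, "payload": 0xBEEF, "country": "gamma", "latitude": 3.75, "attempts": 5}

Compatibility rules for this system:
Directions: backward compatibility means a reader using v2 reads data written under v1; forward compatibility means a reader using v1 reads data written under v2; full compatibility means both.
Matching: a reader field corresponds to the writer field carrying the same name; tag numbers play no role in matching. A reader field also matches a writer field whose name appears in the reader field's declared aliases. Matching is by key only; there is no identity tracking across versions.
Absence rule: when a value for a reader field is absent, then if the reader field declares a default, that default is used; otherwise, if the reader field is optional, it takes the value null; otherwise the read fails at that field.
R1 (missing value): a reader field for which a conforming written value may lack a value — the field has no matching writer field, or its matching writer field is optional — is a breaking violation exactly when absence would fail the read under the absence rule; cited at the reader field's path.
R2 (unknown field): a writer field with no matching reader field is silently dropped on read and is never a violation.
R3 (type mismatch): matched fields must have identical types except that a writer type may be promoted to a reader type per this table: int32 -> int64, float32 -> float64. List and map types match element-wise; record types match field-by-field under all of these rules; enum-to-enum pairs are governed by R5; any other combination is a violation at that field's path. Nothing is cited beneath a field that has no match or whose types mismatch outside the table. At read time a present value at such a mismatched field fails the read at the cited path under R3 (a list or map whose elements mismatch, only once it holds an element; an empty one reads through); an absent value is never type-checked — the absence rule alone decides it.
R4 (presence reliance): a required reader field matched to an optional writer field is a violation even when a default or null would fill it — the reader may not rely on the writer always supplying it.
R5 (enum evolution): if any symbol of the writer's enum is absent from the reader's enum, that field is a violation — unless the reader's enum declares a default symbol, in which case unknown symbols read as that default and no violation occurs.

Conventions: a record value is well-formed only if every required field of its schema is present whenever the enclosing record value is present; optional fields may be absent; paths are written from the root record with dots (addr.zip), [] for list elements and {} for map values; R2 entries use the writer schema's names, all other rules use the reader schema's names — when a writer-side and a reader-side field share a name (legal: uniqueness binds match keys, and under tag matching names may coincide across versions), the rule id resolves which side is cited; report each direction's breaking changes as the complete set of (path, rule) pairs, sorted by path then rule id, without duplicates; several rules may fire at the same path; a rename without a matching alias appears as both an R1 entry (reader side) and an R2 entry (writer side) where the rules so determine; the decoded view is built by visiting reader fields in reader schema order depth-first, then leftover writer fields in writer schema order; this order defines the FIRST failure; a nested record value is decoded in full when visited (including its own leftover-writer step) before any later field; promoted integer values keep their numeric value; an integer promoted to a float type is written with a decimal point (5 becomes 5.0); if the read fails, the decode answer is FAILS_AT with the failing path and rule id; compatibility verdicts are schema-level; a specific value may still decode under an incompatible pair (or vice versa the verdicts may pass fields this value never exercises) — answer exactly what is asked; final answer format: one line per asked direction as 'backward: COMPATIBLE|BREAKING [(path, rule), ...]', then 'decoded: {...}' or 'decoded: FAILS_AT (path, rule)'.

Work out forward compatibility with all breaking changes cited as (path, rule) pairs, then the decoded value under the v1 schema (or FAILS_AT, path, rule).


forward: BREAKING [(tier, R5)]; decoded: {"tier": "OWNER", "contact": {"signature": 0x00, "city": "beta", "street": "kappa", "seq": null}, "enabled": false, "payload": 0xBEEF, "country": "gamma", "latitude": 3.75, "attempts": 5}

the writer's type comes first in each Order pair
forward analysis of Order with v1 as reader and v2 as writer:
  tier <- tier (State -> State, writer optional)
  contact <- contact (Address -> Address, writer required)
  enabled <- enabled (bool -> bool, writer required)
  payload <- payload (bytes -> bytes, writer required)
  country <- country (string -> string, writer optional)
  latitude <- latitude (float32 -> float32, writer required)
  attempts <- attempts (int64 -> int64, writer optional)
  contact.signature <- contact.signature (bytes -> bytes, writer optional)
  contact.city <- contact.city (string -> string, writer required)
  contact.street <- contact.street (string -> string, writer required)
  contact.seq <- contact.seq (int32 -> int32, writer optional)
  leftover writer field: contact.verified
  rule R5 violated at tier
  => forward verdict for Order: BREAKING, 1 violation(s)
decoding the Order value with the v1 reader:
  tier := "OWNER" (no value, default fills)
  contact.signature := 0x00 (no value, default fills)
  contact.city := "beta"
  contact.street := "kappa"
  contact.seq := null (not supplied -> null)
  writer contact.verified: unmatched, discarded
  enabled := false
  payload := 0xBEEF
  country := "gamma"
  latitude := 3.75
  attempts := 5
  => decoded: {"tier": "OWNER", "contact": {"signature": 0x00, "city": "beta", "street": "kappa", "seq": null}, "enabled": false, "payload": 0xBEEF, "country": "gamma", "latitude": 3.75, "attempts": 5}
the other Order changes do not affect what is asked:
  added field verified to record Address: optional bool, tag 38 (in v2 it sits immediately before city) -> inert for the asked Order verdict: nothing fires
  field contact in record Order: optional changed to required -> affects backward compatibility only, which is not asked
  field enabled in record Order: optional changed to required -> affects backward compatibility only, which is not asked


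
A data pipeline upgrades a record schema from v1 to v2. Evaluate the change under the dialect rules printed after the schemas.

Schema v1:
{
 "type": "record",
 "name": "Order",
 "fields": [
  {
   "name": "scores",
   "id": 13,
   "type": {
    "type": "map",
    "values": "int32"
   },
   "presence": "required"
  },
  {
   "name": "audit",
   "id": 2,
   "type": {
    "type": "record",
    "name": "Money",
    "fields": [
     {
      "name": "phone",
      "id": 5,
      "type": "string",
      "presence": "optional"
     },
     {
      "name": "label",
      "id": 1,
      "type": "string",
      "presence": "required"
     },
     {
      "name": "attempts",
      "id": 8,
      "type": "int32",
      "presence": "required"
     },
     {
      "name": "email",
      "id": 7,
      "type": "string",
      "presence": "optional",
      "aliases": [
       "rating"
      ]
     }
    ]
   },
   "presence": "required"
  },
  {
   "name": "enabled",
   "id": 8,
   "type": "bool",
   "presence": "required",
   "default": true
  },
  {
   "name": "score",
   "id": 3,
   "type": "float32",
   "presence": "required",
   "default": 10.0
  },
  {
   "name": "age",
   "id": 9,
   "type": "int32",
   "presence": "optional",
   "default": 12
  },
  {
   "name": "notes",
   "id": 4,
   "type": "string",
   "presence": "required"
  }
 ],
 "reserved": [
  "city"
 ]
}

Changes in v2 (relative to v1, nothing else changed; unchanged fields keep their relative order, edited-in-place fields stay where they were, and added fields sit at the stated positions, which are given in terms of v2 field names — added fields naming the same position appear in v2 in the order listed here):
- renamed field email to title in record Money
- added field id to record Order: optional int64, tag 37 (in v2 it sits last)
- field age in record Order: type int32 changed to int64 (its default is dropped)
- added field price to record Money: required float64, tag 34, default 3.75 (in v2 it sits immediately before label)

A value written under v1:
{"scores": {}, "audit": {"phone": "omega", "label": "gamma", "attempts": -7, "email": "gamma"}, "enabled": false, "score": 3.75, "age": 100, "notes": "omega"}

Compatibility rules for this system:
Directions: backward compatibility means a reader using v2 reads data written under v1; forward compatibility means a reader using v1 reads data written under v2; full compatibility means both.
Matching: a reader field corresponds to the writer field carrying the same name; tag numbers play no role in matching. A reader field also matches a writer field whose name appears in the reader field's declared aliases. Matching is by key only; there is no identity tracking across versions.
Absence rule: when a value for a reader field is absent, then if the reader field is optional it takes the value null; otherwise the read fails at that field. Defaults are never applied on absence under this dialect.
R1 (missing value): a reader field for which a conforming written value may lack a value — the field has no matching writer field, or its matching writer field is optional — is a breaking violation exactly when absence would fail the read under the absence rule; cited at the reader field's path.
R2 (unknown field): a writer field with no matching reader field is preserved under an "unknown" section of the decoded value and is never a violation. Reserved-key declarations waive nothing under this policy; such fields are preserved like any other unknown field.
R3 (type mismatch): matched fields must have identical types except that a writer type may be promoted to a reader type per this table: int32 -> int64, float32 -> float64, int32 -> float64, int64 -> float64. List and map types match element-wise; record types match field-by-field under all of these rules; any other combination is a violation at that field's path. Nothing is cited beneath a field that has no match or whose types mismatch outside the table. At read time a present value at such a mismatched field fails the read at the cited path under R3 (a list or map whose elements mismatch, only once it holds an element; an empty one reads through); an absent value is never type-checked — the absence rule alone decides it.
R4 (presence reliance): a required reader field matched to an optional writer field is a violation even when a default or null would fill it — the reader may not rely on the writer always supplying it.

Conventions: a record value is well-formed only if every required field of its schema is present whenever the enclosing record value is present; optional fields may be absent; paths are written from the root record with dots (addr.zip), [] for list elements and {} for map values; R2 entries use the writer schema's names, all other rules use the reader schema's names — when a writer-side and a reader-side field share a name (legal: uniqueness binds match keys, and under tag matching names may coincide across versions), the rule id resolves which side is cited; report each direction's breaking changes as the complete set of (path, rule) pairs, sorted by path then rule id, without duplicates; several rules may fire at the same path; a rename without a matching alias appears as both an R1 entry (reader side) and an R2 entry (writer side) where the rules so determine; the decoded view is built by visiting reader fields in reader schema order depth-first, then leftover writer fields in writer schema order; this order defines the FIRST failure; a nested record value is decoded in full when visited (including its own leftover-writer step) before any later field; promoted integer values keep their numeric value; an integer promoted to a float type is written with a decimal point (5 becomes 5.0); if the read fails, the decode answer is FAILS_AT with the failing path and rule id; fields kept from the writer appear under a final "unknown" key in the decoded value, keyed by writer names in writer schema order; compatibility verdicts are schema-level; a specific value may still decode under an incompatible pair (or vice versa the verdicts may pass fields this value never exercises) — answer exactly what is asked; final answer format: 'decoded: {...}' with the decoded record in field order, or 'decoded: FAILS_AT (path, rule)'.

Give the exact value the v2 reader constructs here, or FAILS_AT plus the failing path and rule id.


decoded: FAILS_AT (audit.price, R1)

the writer's type comes first in each Order pair
decode walk for Order under reader schema v2:
  scores := {}
  audit.phone := "omega"
  read fails at audit.price under R1 (no fill)
  => FAILS_AT (audit.price, R1)
the other Order changes do not affect what is asked:
  renamed field email to title in record Money -> fires no rule on Order under this dialect and leaves the result unchanged
  added field id to record Order: optional int64, tag 37 (in v2 it sits last) -> fires no rule on Order under this dialect and leaves the result unchanged
  field age in record Order: type int32 changed to int64 (its default is dropped) -> changes Order's schema-level verdicts only — the decode of this value is the same


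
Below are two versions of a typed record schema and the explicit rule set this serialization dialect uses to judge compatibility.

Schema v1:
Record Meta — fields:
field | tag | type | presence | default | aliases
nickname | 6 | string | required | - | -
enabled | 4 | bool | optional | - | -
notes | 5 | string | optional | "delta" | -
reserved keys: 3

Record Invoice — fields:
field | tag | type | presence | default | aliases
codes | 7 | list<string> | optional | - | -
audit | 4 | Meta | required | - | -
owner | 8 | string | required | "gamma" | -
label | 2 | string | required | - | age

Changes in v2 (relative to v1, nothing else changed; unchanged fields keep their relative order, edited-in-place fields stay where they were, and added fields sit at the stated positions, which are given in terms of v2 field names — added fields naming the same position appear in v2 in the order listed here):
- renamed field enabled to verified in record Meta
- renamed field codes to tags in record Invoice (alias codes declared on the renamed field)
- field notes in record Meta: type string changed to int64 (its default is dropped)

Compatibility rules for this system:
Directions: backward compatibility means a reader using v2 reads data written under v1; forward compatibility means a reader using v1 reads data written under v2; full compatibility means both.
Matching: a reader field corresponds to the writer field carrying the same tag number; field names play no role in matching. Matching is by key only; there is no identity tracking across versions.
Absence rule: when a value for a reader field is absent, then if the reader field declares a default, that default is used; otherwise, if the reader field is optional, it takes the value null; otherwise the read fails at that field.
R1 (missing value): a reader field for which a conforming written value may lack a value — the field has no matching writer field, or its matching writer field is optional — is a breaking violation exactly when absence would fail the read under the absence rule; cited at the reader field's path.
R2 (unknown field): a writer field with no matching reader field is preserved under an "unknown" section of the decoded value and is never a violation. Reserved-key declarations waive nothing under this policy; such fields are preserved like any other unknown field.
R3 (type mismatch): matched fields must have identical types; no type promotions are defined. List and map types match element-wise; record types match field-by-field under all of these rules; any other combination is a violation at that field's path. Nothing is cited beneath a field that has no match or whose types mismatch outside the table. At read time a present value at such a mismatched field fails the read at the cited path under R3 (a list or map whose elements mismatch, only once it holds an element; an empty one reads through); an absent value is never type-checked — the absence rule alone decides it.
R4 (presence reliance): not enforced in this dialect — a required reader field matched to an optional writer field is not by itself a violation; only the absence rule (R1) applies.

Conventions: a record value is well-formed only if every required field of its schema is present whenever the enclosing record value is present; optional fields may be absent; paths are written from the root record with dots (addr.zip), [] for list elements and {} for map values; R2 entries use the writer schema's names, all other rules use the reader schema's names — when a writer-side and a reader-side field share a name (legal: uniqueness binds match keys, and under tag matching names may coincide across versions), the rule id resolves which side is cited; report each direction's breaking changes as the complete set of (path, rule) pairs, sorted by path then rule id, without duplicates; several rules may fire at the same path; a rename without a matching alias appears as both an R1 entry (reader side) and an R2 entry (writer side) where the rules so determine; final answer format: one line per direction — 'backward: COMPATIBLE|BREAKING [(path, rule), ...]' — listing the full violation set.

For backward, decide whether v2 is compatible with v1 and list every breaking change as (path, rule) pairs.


in Invoice below, arrows point writer -> reader
backward analysis of Invoice with v2 as reader and v1 as writer:
  tags: paired with writer codes (list<string> -> list<string>; writer optional)
  audit: paired with writer audit (Meta -> Meta; writer required)
  owner: paired with writer owner (string -> string; writer required)
  label: paired with writer label (string -> string; writer required)
  audit.nickname: paired with writer audit.nickname (string -> string; writer required)
  audit.verified: paired with writer audit.enabled (bool -> bool; writer optional)
  audit.notes: paired with writer audit.notes (string -> int64; writer optional)
  rule R3 violated at audit.notes
  => backward: BREAKING (1)
checking off the Invoice differences that do not matter here:
  renamed field enabled to verified in record Meta -> no rule fires on it in Invoice's dialect; the asked verdict holds
  renamed field codes to tags in record Invoice (alias codes declared on the renamed field) -> no rule fires on it in Invoice's dialect; the asked verdict holds

backward: BREAKING [(audit.notes, R3)]


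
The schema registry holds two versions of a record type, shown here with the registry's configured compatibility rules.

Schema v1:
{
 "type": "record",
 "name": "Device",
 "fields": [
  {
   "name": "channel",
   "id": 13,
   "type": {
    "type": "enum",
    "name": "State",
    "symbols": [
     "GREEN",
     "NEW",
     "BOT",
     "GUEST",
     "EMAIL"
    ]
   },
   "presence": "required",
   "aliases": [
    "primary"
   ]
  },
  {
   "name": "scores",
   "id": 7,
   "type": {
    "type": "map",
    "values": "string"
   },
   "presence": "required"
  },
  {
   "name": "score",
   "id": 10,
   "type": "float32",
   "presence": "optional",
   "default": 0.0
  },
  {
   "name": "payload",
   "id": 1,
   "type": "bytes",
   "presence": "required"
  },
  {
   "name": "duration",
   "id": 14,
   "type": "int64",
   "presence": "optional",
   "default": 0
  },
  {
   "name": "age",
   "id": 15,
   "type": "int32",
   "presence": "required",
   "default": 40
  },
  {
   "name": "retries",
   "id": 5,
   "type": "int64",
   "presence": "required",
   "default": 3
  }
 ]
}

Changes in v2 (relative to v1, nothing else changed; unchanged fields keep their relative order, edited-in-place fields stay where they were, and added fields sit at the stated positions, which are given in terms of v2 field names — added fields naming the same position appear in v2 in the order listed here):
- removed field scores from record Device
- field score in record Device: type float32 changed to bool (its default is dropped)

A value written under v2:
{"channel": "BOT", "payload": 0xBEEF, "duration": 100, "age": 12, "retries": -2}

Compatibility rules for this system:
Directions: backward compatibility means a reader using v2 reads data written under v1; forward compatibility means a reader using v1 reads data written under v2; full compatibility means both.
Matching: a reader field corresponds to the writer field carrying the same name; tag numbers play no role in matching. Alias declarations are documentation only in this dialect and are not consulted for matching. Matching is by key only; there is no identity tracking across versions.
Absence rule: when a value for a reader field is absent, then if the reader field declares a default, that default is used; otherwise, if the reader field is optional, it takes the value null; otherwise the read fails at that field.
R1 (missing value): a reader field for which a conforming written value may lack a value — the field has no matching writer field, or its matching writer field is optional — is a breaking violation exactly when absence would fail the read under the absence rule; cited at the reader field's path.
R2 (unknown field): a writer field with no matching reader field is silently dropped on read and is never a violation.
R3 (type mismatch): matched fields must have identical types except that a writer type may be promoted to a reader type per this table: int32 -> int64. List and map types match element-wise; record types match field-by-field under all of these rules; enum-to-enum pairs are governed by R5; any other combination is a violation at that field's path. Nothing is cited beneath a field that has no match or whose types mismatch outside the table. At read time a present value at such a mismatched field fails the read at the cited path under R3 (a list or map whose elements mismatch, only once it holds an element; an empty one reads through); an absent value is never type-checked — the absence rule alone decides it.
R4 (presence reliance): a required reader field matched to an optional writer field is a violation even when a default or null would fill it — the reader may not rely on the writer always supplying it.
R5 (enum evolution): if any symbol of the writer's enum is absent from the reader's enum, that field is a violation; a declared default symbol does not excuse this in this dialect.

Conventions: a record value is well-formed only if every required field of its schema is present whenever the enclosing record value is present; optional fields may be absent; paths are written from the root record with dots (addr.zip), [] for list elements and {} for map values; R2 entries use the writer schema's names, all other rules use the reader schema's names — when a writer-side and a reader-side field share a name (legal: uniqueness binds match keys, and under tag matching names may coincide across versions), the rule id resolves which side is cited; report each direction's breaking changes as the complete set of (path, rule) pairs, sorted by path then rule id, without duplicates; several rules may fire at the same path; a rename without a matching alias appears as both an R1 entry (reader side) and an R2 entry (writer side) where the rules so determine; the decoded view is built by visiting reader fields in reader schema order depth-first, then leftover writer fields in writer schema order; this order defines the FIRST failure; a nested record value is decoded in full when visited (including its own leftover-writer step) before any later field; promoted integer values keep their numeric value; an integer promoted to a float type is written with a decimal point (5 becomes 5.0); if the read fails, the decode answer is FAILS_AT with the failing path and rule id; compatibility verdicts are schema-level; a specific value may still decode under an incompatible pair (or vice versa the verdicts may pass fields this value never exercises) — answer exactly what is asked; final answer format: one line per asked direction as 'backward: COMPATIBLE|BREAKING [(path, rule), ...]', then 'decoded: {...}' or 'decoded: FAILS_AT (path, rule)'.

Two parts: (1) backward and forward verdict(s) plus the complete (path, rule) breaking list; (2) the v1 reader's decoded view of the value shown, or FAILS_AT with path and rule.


arrows below run writer -> reader for Device
checking backward for Device: reader v2 against writer v1:
  State -> State, writer required: channel aligns to channel
  float32 -> bool, writer optional: score aligns to score
  bytes -> bytes, writer required: payload aligns to payload
  int64 -> int64, writer optional: duration aligns to duration
  int32 -> int32, writer required: age aligns to age
  int64 -> int64, writer required: retries aligns to retries
  scores (writer side), unknown to reader
  R3 fires at score
  => backward verdict for Device: BREAKING, 1 violation(s)
checking forward for Device: reader v1 against writer v2:
  State -> State, writer required: channel aligns to channel
  scores has no writer counterpart
  bool -> float32, writer optional: score aligns to score
  bytes -> bytes, writer required: payload aligns to payload
  int64 -> int64, writer optional: duration aligns to duration
  int32 -> int32, writer required: age aligns to age
  int64 -> int64, writer required: retries aligns to retries
  R3 fires at score
  R1 fires at scores
  => forward verdict for Device: BREAKING, 2 violation(s)
migrating the Device value to v1:
  channel := "BOT"
  read fails at scores under R1 (no fill)
  => FAILS_AT (scores, R1)

backward: BREAKING [(score, R3)]; forward: BREAKING [(score, R3), (scores, R1)]; decoded: FAILS_AT (scores, R1)


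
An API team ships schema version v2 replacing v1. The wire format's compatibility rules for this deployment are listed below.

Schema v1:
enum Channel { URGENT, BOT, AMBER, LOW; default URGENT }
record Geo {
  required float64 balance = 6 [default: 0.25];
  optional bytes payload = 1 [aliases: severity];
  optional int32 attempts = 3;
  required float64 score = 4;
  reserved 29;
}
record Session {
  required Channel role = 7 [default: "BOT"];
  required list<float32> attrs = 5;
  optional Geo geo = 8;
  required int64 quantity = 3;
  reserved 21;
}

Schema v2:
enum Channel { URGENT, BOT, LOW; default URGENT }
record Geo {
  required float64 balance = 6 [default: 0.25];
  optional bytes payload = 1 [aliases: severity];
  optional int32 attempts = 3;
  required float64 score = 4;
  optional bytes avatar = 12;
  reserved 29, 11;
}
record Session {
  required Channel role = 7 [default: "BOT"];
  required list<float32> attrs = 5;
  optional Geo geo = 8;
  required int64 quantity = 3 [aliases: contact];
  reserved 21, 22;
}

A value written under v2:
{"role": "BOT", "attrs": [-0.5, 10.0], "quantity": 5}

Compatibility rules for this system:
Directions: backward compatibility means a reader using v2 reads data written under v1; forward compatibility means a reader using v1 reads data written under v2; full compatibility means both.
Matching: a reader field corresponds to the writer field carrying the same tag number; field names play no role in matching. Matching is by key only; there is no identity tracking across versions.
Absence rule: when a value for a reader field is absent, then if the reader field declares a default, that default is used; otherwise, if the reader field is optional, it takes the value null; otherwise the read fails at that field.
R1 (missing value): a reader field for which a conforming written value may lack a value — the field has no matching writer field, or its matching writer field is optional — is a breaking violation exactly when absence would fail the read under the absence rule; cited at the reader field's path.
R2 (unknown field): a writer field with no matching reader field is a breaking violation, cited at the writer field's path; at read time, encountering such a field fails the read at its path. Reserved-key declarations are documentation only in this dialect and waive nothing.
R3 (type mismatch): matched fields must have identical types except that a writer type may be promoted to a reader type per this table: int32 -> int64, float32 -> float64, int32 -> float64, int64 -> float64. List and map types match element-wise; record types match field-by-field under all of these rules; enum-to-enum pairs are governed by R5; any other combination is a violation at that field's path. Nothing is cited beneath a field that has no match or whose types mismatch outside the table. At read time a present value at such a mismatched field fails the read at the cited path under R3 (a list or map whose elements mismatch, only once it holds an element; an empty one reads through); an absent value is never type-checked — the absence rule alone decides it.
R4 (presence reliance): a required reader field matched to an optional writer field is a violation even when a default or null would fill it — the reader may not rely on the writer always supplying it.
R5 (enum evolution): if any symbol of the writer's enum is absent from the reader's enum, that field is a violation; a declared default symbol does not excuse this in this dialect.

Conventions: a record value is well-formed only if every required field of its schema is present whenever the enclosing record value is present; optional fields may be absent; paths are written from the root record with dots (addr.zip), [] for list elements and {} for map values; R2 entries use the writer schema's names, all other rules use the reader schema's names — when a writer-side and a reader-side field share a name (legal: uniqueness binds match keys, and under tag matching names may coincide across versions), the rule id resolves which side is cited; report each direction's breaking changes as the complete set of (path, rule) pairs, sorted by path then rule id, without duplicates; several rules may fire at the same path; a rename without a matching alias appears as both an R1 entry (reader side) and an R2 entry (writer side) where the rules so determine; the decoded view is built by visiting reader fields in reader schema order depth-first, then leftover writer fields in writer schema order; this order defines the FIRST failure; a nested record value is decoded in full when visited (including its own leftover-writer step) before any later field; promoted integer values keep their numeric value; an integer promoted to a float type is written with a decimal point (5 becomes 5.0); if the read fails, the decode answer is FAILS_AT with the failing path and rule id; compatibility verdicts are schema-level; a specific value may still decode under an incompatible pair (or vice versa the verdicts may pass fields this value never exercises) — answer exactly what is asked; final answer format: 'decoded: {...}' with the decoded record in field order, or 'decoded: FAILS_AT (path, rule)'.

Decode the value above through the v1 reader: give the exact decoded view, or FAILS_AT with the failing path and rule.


the writer's type comes first in each Session pair
decode (reader v1):
  role := "BOT"
  attrs := [-0.5, 10.0]
  geo := null (missing; optional => null)
  quantity := 5
  => decoded: {"role": "BOT", "attrs": [-0.5, 10.0], "geo": null, "quantity": 5}
ruling out the remaining Session differences:
  added field avatar to record Geo: optional bytes, tag 12 (in v2 it sits last) -> affects the rule determinations only; this particular Session value decodes identically
  enum Channel (field role in record Session): symbol AMBER removed -> affects the rule determinations only; this particular Session value decodes identically

decoded: {"role": "BOT", "attrs": [-0.5, 10.0], "geo": null, "quantity": 5}


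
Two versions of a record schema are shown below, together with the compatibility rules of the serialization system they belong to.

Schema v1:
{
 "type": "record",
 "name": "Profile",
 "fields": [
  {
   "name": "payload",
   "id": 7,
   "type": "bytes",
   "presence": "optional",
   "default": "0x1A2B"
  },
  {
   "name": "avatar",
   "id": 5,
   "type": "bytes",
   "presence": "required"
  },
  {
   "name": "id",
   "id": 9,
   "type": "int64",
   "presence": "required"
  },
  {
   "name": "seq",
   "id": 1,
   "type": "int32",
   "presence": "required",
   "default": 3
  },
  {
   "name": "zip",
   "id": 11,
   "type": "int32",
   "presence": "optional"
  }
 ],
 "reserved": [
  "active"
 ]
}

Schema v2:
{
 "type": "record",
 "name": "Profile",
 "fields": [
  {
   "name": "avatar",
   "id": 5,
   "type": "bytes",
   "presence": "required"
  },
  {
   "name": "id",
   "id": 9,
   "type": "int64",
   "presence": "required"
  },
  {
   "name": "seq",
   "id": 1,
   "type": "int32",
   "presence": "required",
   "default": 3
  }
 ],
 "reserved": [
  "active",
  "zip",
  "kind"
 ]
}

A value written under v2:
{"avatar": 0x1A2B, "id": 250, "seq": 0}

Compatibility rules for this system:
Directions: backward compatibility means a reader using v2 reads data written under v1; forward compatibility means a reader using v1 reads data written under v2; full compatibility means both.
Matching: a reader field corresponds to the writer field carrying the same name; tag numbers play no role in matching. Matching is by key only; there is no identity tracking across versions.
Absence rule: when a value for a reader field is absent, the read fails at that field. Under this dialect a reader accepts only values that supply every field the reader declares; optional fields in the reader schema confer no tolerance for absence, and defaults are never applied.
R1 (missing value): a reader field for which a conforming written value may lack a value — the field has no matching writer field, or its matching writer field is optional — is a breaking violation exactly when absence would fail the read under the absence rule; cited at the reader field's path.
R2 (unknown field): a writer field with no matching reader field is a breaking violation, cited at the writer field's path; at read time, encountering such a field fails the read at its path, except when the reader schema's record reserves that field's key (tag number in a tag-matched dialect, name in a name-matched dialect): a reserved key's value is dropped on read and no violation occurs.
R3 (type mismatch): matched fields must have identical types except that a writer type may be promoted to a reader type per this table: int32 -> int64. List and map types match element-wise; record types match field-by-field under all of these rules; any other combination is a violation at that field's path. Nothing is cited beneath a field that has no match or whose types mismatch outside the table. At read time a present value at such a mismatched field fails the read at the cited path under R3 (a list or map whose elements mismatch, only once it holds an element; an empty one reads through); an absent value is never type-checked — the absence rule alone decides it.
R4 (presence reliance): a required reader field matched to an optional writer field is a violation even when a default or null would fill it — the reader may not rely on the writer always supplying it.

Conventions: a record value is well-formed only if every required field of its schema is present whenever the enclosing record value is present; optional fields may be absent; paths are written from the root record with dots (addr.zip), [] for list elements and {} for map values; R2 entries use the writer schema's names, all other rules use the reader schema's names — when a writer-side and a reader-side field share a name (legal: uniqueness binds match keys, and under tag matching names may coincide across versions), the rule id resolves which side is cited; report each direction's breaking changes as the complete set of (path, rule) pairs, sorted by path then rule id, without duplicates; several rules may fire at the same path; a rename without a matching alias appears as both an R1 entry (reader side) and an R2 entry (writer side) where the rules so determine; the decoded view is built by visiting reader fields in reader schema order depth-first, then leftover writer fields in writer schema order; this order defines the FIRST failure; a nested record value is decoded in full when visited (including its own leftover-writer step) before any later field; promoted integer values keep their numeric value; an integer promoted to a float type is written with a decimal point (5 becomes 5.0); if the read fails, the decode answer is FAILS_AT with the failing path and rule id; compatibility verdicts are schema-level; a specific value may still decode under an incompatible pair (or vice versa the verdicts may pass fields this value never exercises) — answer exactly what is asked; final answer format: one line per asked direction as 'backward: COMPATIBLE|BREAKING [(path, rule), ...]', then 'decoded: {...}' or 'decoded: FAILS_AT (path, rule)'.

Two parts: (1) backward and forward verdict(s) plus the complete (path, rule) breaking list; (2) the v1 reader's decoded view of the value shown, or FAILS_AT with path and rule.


in Profile below, arrows point writer -> reader
backward on Profile — v2 reading data written by v1:
  avatar: paired with writer avatar (bytes -> bytes; writer required)
  id: paired with writer id (int64 -> int64; writer required)
  seq: paired with writer seq (int32 -> int32; writer required)
  writer field payload has no reader counterpart
  writer field zip has no reader counterpart
  violation R2 at payload
  => backward: BREAKING (1)
forward on Profile — v1 reading data written by v2:
  no writer field matches reader payload
  avatar: paired with writer avatar (bytes -> bytes; writer required)
  id: paired with writer id (int64 -> int64; writer required)
  seq: paired with writer seq (int32 -> int32; writer required)
  no writer field matches reader zip
  violation R1 at payload
  violation R1 at zip
  => forward: BREAKING (2)
migrating the Profile value to v1:
  read fails at payload under R1 (no fill)
  => FAILS_AT (payload, R1)

backward: BREAKING [(payload, R2)]; forward: BREAKING [(payload, R1), (zip, R1)]; decoded: FAILS_AT (payload, R1)


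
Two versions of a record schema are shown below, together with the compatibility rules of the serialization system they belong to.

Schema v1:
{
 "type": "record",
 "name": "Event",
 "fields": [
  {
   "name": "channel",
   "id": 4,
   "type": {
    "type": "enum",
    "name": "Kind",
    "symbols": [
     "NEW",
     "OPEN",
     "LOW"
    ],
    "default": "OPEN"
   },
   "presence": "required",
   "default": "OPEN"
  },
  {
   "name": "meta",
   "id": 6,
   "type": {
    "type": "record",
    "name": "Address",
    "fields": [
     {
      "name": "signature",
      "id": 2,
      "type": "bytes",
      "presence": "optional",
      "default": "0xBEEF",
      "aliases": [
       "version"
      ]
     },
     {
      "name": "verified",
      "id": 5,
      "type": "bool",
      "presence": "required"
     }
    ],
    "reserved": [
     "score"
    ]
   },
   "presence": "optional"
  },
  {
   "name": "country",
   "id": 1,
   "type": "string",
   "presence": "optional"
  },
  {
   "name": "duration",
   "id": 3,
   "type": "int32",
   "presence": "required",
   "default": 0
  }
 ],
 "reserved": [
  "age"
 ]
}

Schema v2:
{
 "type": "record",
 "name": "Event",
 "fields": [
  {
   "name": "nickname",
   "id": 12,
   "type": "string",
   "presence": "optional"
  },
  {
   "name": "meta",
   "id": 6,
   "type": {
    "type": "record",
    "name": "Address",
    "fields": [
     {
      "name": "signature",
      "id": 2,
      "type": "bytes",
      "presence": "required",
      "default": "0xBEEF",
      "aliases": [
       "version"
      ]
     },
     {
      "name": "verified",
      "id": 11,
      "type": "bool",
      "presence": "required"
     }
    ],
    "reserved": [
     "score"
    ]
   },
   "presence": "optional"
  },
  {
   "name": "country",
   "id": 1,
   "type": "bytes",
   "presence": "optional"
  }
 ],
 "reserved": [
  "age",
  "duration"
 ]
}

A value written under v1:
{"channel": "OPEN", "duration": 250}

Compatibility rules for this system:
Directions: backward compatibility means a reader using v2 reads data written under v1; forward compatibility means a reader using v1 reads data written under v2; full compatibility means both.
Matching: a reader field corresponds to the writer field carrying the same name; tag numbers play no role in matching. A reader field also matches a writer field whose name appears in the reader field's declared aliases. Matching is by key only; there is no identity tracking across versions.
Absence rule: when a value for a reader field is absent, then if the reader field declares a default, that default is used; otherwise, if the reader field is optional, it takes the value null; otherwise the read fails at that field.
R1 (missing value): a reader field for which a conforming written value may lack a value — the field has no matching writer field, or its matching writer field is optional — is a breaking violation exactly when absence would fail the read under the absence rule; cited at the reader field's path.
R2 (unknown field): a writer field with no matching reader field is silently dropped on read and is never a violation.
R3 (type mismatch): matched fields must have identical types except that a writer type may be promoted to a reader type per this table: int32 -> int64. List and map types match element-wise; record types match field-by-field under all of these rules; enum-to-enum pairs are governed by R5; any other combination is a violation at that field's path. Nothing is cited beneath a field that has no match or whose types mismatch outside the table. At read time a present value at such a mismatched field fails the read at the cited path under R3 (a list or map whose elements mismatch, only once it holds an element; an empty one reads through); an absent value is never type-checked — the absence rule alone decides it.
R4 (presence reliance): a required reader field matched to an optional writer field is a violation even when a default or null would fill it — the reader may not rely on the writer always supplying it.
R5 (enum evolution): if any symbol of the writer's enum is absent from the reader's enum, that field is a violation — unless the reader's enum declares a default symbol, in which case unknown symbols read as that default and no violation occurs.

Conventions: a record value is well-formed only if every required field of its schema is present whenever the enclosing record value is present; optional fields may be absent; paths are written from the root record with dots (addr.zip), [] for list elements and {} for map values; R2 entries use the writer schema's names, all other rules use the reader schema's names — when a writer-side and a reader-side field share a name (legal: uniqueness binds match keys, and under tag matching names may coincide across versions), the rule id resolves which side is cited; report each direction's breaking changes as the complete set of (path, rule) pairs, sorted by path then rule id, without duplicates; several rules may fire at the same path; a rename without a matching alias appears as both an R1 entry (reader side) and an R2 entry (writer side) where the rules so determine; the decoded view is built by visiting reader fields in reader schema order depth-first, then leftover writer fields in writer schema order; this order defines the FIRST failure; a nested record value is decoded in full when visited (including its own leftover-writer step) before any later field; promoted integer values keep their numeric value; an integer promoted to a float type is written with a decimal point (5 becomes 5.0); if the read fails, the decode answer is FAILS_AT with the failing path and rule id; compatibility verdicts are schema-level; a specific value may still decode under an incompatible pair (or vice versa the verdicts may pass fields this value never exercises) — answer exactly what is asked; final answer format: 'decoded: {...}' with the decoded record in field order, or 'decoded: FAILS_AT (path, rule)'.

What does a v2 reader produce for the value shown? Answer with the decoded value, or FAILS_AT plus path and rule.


in Event below, arrows point writer -> reader
migrating the Event value to v2:
  nickname := null (absent, optional -> null)
  meta := null (absent, optional -> null)
  country := null (absent, optional -> null)
  writer channel: unknown -> dropped
  writer duration: unknown -> dropped
  => decoded: {"nickname": null, "meta": null, "country": null}
the other Event changes do not affect what is asked:
  field country in record Event: type string changed to bytes -> schema-level compatibility only; this Event value's decode is unchanged
  field verified in record Address: tag 5 changed to 11 -> fires no rule on Event under this dialect and leaves the result unchanged
  field signature in record Address: optional changed to required -> schema-level compatibility only; this Event value's decode is unchanged

decoded: {"nickname": null, "meta": null, "country": null}
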